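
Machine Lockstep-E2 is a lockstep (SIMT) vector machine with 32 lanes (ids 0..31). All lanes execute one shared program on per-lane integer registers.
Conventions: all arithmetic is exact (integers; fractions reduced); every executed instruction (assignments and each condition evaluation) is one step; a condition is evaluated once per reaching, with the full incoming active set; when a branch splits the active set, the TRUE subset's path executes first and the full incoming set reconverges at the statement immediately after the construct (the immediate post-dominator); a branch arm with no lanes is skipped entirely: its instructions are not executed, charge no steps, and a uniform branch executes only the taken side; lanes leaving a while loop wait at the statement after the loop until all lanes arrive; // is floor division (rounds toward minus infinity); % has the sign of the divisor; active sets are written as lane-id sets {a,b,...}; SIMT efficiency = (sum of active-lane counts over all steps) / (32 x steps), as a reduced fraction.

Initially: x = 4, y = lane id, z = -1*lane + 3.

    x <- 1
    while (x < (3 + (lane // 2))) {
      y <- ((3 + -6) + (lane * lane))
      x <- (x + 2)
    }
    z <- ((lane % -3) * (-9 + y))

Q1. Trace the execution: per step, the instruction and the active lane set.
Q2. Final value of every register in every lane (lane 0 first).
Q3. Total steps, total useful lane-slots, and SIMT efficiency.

step 0: x <- 1                       {0,1,2,3,4,5,6,7,8,9,10,11,12,13,14,15,16,17,18,19,20,21,22,23,24,25,26,27,28,29,30,31}
step 1: eval (x < (3 + (lane // 2))) {0,1,2,3,4,5,6,7,8,9,10,11,12,13,14,15,16,17,18,19,20,21,22,23,24,25,26,27,28,29,30,31}
step 2: y <- ((3 + -6) + (lane * lane)) {0,1,2,3,4,5,6,7,8,9,10,11,12,13,14,15,16,17,18,19,20,21,22,23,24,25,26,27,28,29,30,31}
step 3: x <- (x + 2)                 {0,1,2,3,4,5,6,7,8,9,10,11,12,13,14,15,16,17,18,19,20,21,22,23,24,25,26,27,28,29,30,31}
step 4: eval (x < (3 + (lane // 2))) {0,1,2,3,4,5,6,7,8,9,10,11,12,13,14,15,16,17,18,19,20,21,22,23,24,25,26,27,28,29,30,31}
step 5: y <- ((3 + -6) + (lane * lane)) {2,3,4,5,6,7,8,9,10,11,12,13,14,15,16,17,18,19,20,21,22,23,24,25,26,27,28,29,30,31}
step 6: x <- (x + 2)                 {2,3,4,5,6,7,8,9,10,11,12,13,14,15,16,17,18,19,20,21,22,23,24,25,26,27,28,29,30,31}
step 7: eval (x < (3 + (lane // 2))) {2,3,4,5,6,7,8,9,10,11,12,13,14,15,16,17,18,19,20,21,22,23,24,25,26,27,28,29,30,31}
step 8: y <- ((3 + -6) + (lane * lane)) {6,7,8,9,10,11,12,13,14,15,16,17,18,19,20,21,22,23,24,25,26,27,28,29,30,31}
step 9: x <- (x + 2)                 {6,7,8,9,10,11,12,13,14,15,16,17,18,19,20,21,22,23,24,25,26,27,28,29,30,31}
step 10: eval (x < (3 + (lane // 2))) {6,7,8,9,10,11,12,13,14,15,16,17,18,19,20,21,22,23,24,25,26,27,28,29,30,31}
step 11: y <- ((3 + -6) + (lane * lane)) {10,11,12,13,14,15,16,17,18,19,20,21,22,23,24,25,26,27,28,29,30,31}
step 12: x <- (x + 2)                 {10,11,12,13,14,15,16,17,18,19,20,21,22,23,24,25,26,27,28,29,30,31}
step 13: eval (x < (3 + (lane // 2))) {10,11,12,13,14,15,16,17,18,19,20,21,22,23,24,25,26,27,28,29,30,31}
step 14: y <- ((3 + -6) + (lane * lane)) {14,15,16,17,18,19,20,21,22,23,24,25,26,27,28,29,30,31}
step 15: x <- (x + 2)                 {14,15,16,17,18,19,20,21,22,23,24,25,26,27,28,29,30,31}
step 16: eval (x < (3 + (lane // 2))) {14,15,16,17,18,19,20,21,22,23,24,25,26,27,28,29,30,31}
step 17: y <- ((3 + -6) + (lane * lane)) {18,19,20,21,22,23,24,25,26,27,28,29,30,31}
step 18: x <- (x + 2)                 {18,19,20,21,22,23,24,25,26,27,28,29,30,31}
step 19: eval (x < (3 + (lane // 2))) {18,19,20,21,22,23,24,25,26,27,28,29,30,31}
step 20: y <- ((3 + -6) + (lane * lane)) {22,23,24,25,26,27,28,29,30,31}
step 21: x <- (x + 2)                 {22,23,24,25,26,27,28,29,30,31}
step 22: eval (x < (3 + (lane // 2))) {22,23,24,25,26,27,28,29,30,31}
step 23: y <- ((3 + -6) + (lane * lane)) {26,27,28,29,30,31}
step 24: x <- (x + 2)                 {26,27,28,29,30,31}
step 25: eval (x < (3 + (lane // 2))) {26,27,28,29,30,31}
step 26: y <- ((3 + -6) + (lane * lane)) {30,31}
step 27: x <- (x + 2)                 {30,31}
step 28: eval (x < (3 + (lane // 2))) {30,31}
step 29: z <- ((lane % -3) * (-9 + y)) {0,1,2,3,4,5,6,7,8,9,10,11,12,13,14,15,16,17,18,19,20,21,22,23,24,25,26,27,28,29,30,31}

Answer: 30 steps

x: 3,3,5,5,5,5,7,7,7,7,9,9,9,9,11,11,11,11,13,13,13,13,15,15,15,15,17,17,17,17,19,19
y: -3,-2,1,6,13,22,33,46,61,78,97,118,141,166,193,222,253,286,321,358,397,438,481,526,573,622,673,726,781,838,897,958
z: 0,22,8,0,-8,-13,0,-74,-52,0,-176,-109,0,-314,-184,0,-488,-277,0,-698,-388,0,-944,-517,0,-1226,-664,0,-1544,-829,0,-1898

steps = 30; useful = 576; efficiency = 576/960 = 3/5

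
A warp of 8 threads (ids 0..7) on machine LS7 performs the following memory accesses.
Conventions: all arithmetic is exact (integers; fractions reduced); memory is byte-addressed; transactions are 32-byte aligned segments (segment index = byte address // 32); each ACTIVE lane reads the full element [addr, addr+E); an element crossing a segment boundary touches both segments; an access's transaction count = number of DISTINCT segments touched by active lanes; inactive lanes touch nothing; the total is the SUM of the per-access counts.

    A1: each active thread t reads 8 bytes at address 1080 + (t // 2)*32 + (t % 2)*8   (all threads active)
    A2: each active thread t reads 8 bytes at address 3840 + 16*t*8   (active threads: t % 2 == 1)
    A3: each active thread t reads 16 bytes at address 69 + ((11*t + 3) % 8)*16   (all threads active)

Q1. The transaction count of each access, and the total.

A1: 5 transactions
A2: 4 transactions
A3: 5 transactions

Answer: 5,4,5; total 14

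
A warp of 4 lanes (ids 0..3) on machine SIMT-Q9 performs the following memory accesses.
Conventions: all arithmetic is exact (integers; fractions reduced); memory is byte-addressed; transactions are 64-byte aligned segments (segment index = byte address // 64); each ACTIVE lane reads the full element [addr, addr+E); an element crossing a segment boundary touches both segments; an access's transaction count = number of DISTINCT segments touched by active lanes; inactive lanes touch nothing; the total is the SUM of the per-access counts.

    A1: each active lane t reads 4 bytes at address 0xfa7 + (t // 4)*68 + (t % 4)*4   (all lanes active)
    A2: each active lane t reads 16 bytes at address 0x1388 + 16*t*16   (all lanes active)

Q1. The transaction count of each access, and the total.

A1: 1 transaction
A2: 4 transactions

Answer: 1,4; total 5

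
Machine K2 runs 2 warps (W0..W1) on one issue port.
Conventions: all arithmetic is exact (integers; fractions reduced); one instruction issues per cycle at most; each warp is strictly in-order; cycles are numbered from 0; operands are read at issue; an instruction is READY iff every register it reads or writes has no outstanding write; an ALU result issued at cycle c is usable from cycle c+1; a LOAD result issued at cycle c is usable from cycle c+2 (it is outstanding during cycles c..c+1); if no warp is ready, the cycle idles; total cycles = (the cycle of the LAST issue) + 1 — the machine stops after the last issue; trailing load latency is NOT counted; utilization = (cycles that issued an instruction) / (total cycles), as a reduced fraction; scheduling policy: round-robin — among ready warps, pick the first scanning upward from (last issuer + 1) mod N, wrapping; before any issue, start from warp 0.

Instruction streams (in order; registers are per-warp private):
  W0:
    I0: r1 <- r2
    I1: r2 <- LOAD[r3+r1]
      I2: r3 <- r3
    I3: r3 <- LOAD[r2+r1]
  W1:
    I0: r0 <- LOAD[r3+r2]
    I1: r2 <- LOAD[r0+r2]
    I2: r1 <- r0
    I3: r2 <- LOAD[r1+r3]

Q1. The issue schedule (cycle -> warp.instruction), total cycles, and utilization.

cycle 0: W0.I0
cycle 1: W1.I0
cycle 2: W0.I1
cycle 3: W1.I1
cycle 4: W0.I2
cycle 5: W1.I2
cycle 6: W0.I3
cycle 7: W1.I3

Answer: 8 cycles, utilization 1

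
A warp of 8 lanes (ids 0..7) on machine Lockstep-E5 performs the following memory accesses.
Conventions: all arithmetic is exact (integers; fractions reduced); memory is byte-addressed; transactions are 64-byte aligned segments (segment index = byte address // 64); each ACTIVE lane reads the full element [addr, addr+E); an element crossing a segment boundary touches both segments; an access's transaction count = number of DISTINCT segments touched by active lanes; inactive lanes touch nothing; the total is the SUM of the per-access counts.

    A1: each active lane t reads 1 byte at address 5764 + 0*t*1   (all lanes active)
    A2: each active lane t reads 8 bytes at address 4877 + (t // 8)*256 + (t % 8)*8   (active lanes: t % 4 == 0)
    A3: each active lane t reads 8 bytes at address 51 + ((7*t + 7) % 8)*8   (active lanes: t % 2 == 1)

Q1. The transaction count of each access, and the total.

A1: 1 transaction
A2: 1 transaction
A3: 2 transactions

Answer: 1,1,2; total 4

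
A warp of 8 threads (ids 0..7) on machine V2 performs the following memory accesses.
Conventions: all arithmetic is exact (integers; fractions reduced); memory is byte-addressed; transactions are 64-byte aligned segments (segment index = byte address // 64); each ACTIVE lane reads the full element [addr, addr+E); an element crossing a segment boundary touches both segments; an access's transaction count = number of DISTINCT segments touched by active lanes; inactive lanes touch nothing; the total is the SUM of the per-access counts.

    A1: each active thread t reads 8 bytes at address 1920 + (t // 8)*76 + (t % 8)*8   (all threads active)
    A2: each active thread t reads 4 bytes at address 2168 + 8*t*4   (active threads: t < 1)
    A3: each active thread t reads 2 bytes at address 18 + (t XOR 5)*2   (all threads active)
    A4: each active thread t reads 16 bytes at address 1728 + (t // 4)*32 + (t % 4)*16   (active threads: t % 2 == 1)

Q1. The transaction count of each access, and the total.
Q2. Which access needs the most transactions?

A1: 1 transaction
A2: 1 transaction
A3: 1 transaction
A4: 2 transactions

Answer: 1,1,1,2; total 5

Answer: A4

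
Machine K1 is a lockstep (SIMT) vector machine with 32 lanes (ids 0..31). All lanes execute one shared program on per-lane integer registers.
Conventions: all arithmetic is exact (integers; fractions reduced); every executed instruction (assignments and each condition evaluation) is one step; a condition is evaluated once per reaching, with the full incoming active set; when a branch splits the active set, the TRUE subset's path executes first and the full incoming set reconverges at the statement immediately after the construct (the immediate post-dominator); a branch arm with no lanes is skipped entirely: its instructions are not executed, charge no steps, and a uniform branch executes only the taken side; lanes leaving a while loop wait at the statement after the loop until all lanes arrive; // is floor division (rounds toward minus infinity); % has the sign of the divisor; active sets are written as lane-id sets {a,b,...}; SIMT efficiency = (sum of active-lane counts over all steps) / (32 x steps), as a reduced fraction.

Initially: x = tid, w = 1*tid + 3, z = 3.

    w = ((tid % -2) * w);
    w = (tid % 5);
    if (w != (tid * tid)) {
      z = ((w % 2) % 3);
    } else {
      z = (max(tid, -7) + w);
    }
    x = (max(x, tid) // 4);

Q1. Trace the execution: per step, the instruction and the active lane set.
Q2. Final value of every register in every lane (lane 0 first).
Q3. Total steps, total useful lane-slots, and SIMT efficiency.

step 0: w <- ((tid % -2) * w)        {0,1,2,3,4,5,6,7,8,9,10,11,12,13,14,15,16,17,18,19,20,21,22,23,24,25,26,27,28,29,30,31}
step 1: w <- (tid % 5)               {0,1,2,3,4,5,6,7,8,9,10,11,12,13,14,15,16,17,18,19,20,21,22,23,24,25,26,27,28,29,30,31}
step 2: eval (w != (tid * tid))      {0,1,2,3,4,5,6,7,8,9,10,11,12,13,14,15,16,17,18,19,20,21,22,23,24,25,26,27,28,29,30,31}
step 3: z <- ((w % 2) % 3)           {2,3,4,5,6,7,8,9,10,11,12,13,14,15,16,17,18,19,20,21,22,23,24,25,26,27,28,29,30,31}
step 4: z <- (max(tid, -7) + w)      {0,1}
step 5: x <- (max(x, tid) // 4)      {0,1,2,3,4,5,6,7,8,9,10,11,12,13,14,15,16,17,18,19,20,21,22,23,24,25,26,27,28,29,30,31}

Answer: 6 steps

x: 0,0,0,0,1,1,1,1,2,2,2,2,3,3,3,3,4,4,4,4,5,5,5,5,6,6,6,6,7,7,7,7
w: 0,1,2,3,4,0,1,2,3,4,0,1,2,3,4,0,1,2,3,4,0,1,2,3,4,0,1,2,3,4,0,1
z: 0,2,0,1,0,0,1,0,1,0,0,1,0,1,0,0,1,0,1,0,0,1,0,1,0,0,1,0,1,0,0,1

steps = 6; useful = 160; efficiency = 160/192 = 5/6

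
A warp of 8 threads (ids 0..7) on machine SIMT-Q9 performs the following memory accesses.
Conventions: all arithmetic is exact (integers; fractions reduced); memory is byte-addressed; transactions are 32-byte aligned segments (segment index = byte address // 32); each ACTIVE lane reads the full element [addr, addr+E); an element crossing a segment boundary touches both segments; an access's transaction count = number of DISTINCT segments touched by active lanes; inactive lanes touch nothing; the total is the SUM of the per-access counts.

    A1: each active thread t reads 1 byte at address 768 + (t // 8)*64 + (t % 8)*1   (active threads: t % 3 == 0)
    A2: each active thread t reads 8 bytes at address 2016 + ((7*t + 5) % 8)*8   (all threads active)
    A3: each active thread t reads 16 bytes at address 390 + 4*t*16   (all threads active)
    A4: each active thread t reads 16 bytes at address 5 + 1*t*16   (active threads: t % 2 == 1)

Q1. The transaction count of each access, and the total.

A1: 1 transaction
A2: 2 transactions
A3: 8 transactions
A4: 5 transactions

Answer: 1,2,8,5; total 16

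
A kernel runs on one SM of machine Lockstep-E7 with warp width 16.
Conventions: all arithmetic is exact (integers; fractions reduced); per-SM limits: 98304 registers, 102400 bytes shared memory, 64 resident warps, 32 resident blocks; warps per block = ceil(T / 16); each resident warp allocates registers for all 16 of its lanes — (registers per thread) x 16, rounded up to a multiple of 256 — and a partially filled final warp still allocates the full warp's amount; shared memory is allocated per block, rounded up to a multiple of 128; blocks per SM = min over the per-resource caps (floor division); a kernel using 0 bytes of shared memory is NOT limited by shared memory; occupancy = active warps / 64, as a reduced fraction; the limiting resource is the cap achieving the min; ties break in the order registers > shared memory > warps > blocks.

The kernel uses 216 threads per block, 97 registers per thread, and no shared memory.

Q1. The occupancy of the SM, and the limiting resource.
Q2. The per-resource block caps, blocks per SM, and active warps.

Answer: occupancy 21/32, limited by registers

registers: 3 blocks
shared memory: no limit (kernel uses none)
warps: 4 blocks
blocks: 32 blocks

Answer: 3 blocks, 42 active warps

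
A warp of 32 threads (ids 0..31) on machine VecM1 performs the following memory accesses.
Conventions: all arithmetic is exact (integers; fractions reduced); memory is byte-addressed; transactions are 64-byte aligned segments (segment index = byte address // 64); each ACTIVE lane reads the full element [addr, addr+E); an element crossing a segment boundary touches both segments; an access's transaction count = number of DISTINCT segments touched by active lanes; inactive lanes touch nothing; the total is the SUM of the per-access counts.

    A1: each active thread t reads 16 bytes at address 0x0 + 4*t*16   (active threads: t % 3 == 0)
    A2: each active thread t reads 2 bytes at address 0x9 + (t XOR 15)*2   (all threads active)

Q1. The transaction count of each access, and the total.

A1: 11 transactions
A2: 2 transactions

Answer: 11,2; total 13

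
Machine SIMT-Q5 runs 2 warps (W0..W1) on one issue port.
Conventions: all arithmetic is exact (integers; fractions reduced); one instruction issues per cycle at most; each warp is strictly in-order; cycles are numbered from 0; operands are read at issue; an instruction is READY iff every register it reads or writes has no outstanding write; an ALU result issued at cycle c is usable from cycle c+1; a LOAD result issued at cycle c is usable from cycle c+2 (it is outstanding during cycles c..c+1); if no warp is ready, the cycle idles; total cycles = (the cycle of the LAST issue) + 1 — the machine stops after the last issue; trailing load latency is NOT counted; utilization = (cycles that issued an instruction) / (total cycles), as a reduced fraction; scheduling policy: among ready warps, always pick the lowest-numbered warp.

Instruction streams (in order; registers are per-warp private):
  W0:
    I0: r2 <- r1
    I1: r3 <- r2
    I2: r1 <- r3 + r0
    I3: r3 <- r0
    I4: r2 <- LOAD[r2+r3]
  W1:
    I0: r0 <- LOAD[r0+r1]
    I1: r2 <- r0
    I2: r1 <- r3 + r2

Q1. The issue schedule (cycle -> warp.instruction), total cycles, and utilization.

cycle 0: W0.I0
cycle 1: W0.I1
cycle 2: W0.I2
cycle 3: W0.I3
cycle 4: W0.I4
cycle 5: W1.I0
cycle 6: idle
cycle 7: W1.I1
cycle 8: W1.I2

Answer: 9 cycles, utilization 8/9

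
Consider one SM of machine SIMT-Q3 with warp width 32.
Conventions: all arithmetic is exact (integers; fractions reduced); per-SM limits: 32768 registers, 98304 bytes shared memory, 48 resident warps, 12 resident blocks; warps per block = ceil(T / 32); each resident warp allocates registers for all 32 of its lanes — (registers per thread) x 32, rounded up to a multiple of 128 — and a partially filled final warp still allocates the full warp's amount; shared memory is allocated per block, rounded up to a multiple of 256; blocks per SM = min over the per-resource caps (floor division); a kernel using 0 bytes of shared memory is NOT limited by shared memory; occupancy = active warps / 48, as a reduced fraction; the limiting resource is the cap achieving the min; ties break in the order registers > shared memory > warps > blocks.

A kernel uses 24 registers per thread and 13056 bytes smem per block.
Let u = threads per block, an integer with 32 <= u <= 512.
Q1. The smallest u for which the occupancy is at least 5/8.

Answer: u = 129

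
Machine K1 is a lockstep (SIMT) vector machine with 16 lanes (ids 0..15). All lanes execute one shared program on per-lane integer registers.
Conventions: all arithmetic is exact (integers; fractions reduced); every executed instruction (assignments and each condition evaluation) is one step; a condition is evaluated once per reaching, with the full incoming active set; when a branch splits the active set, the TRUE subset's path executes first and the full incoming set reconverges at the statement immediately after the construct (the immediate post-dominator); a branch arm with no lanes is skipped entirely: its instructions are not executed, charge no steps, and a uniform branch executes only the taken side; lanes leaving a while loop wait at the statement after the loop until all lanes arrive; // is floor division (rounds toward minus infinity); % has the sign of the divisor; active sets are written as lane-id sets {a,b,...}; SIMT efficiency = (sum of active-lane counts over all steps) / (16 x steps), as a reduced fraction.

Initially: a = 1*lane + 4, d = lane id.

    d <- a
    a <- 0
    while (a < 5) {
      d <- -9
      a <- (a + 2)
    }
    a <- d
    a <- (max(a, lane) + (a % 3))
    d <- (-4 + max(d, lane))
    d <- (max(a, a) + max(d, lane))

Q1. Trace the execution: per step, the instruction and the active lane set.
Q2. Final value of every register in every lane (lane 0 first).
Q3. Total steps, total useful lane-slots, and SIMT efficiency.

step 0: d <- a                       {0,1,2,3,4,5,6,7,8,9,10,11,12,13,14,15}
step 1: a <- 0                       {0,1,2,3,4,5,6,7,8,9,10,11,12,13,14,15}
step 2: eval (a < 5)                 {0,1,2,3,4,5,6,7,8,9,10,11,12,13,14,15}
step 3: d <- -9                      {0,1,2,3,4,5,6,7,8,9,10,11,12,13,14,15}
step 4: a <- (a + 2)                 {0,1,2,3,4,5,6,7,8,9,10,11,12,13,14,15}
step 5: eval (a < 5)                 {0,1,2,3,4,5,6,7,8,9,10,11,12,13,14,15}
step 6: d <- -9                      {0,1,2,3,4,5,6,7,8,9,10,11,12,13,14,15}
step 7: a <- (a + 2)                 {0,1,2,3,4,5,6,7,8,9,10,11,12,13,14,15}
step 8: eval (a < 5)                 {0,1,2,3,4,5,6,7,8,9,10,11,12,13,14,15}
step 9: d <- -9                      {0,1,2,3,4,5,6,7,8,9,10,11,12,13,14,15}
step 10: a <- (a + 2)                 {0,1,2,3,4,5,6,7,8,9,10,11,12,13,14,15}
step 11: eval (a < 5)                 {0,1,2,3,4,5,6,7,8,9,10,11,12,13,14,15}
step 12: a <- d                       {0,1,2,3,4,5,6,7,8,9,10,11,12,13,14,15}
step 13: a <- (max(a, lane) + (a % 3)) {0,1,2,3,4,5,6,7,8,9,10,11,12,13,14,15}
step 14: d <- (-4 + max(d, lane))     {0,1,2,3,4,5,6,7,8,9,10,11,12,13,14,15}
step 15: d <- (max(a, a) + max(d, lane)) {0,1,2,3,4,5,6,7,8,9,10,11,12,13,14,15}

Answer: 16 steps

a: 0,1,2,3,4,5,6,7,8,9,10,11,12,13,14,15
d: 0,2,4,6,8,10,12,14,16,18,20,22,24,26,28,30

steps = 16; useful = 256; efficiency = 256/256 = 1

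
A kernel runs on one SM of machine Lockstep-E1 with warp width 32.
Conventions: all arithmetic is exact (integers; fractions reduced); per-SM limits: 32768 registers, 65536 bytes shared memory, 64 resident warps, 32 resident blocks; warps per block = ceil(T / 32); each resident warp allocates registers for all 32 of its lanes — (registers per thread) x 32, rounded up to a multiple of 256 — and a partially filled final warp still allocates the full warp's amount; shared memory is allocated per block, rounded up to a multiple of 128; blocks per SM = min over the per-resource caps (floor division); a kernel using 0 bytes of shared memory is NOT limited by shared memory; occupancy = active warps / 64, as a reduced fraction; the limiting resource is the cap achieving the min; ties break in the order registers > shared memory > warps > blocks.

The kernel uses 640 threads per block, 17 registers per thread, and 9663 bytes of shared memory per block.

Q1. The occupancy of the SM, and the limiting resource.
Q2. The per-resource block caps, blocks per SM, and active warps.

Answer: occupancy 5/8, limited by registers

registers: 2 blocks
shared memory: 6 blocks
warps: 3 blocks
blocks: 32 blocks

Answer: 2 blocks, 40 active warps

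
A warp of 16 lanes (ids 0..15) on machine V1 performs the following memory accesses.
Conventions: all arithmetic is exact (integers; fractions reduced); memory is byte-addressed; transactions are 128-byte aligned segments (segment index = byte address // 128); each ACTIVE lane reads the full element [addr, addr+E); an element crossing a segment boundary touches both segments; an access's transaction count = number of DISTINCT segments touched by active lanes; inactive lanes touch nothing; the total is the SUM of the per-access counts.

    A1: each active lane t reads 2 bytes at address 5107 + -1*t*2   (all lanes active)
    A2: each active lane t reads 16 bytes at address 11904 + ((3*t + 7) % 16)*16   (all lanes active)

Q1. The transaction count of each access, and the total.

A1: 1 transaction
A2: 2 transactions

Answer: 1,2; total 3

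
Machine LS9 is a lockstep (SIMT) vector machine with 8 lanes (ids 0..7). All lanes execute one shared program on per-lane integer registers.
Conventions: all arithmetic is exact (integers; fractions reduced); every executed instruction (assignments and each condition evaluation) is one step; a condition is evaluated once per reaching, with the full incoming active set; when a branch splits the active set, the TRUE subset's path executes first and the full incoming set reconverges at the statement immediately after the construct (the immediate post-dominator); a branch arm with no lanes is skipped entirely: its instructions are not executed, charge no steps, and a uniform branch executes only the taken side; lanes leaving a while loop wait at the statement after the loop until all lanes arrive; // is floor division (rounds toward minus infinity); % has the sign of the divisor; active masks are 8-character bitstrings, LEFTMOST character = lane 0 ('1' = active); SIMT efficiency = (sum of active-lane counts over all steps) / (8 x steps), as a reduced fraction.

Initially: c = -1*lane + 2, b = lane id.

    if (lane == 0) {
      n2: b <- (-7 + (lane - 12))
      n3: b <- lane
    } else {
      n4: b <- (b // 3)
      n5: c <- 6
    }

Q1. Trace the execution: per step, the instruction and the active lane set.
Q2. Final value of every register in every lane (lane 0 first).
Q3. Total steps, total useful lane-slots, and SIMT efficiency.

step 0: eval (lane == 0)             11111111
step 1: b <- (-7 + (lane - 12))      10000000
step 2: b <- lane                    10000000
step 3: b <- (b // 3)                01111111
step 4: c <- 6                       01111111

Answer: 5 steps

c: 2,6,6,6,6,6,6,6
b: 0,0,0,1,1,1,2,2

steps = 5; useful = 24; efficiency = 24/40 = 3/5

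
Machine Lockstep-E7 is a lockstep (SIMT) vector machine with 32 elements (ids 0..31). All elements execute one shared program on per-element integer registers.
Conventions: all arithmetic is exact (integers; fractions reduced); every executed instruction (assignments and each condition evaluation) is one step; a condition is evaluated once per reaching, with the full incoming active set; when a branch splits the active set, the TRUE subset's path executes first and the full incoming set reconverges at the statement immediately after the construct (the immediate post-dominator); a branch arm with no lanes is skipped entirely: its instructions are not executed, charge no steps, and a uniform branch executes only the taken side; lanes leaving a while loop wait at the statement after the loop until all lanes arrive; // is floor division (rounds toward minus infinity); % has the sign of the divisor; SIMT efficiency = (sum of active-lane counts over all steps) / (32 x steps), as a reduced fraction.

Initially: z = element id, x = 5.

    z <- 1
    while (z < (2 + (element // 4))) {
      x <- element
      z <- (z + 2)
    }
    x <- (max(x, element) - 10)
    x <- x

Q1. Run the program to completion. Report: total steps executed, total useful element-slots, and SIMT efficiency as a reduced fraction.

Answer: 16 steps, 368 useful, 23/32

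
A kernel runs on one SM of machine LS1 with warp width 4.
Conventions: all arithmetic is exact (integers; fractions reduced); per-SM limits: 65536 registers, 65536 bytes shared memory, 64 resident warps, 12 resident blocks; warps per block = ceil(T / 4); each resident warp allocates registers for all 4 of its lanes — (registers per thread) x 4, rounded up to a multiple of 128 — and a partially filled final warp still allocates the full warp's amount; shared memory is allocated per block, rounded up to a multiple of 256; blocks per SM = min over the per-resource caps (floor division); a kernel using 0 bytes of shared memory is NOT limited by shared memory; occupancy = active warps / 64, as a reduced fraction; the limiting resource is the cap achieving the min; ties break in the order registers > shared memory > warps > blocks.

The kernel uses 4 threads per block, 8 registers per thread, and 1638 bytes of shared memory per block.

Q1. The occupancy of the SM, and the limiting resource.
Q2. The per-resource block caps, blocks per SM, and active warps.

Answer: occupancy 3/16, limited by blocks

registers: 512 blocks
shared memory: 36 blocks
warps: 64 blocks
blocks: 12 blocks

Answer: 12 blocks, 12 active warps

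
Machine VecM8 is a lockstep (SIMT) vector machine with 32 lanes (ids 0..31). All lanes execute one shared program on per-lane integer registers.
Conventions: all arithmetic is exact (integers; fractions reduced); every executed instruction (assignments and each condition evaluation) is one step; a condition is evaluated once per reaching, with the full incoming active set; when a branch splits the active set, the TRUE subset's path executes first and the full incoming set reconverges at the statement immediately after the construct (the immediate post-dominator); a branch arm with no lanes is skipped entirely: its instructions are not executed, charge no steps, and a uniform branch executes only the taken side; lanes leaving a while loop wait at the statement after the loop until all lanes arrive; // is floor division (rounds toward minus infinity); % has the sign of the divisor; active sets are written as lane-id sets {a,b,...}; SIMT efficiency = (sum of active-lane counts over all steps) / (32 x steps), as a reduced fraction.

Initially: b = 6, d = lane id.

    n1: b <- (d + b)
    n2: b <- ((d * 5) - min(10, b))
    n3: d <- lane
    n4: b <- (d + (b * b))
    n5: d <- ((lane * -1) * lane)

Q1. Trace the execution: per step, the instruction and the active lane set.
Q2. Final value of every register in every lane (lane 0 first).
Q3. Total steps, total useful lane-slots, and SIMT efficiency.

step 0: b <- (d + b)                 {0,1,2,3,4,5,6,7,8,9,10,11,12,13,14,15,16,17,18,19,20,21,22,23,24,25,26,27,28,29,30,31}
step 1: b <- ((d * 5) - min(10, b))  {0,1,2,3,4,5,6,7,8,9,10,11,12,13,14,15,16,17,18,19,20,21,22,23,24,25,26,27,28,29,30,31}
step 2: d <- lane                    {0,1,2,3,4,5,6,7,8,9,10,11,12,13,14,15,16,17,18,19,20,21,22,23,24,25,26,27,28,29,30,31}
step 3: b <- (d + (b * b))           {0,1,2,3,4,5,6,7,8,9,10,11,12,13,14,15,16,17,18,19,20,21,22,23,24,25,26,27,28,29,30,31}
step 4: d <- ((lane * -1) * lane)    {0,1,2,3,4,5,6,7,8,9,10,11,12,13,14,15,16,17,18,19,20,21,22,23,24,25,26,27,28,29,30,31}

Answer: 5 steps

b: 36,5,6,39,104,230,406,632,908,1234,1610,2036,2512,3038,3614,4240,4916,5642,6418,7244,8120,9046,10022,11048,12124,13250,14426,15652,16928,18254,19630,21056
d: 0,-1,-4,-9,-16,-25,-36,-49,-64,-81,-100,-121,-144,-169,-196,-225,-256,-289,-324,-361,-400,-441,-484,-529,-576,-625,-676,-729,-784,-841,-900,-961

steps = 5; useful = 160; efficiency = 160/160 = 1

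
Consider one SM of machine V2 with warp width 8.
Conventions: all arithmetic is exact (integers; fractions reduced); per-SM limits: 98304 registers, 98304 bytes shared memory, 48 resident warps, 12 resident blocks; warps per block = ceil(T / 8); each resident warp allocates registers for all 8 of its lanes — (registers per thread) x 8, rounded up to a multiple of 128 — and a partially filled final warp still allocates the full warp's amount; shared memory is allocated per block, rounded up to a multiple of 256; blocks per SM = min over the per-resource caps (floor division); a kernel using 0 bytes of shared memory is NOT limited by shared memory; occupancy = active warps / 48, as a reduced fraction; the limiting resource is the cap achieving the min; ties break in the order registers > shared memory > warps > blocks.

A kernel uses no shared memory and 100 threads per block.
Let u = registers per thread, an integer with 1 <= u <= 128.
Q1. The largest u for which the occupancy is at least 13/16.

Answer: u = 128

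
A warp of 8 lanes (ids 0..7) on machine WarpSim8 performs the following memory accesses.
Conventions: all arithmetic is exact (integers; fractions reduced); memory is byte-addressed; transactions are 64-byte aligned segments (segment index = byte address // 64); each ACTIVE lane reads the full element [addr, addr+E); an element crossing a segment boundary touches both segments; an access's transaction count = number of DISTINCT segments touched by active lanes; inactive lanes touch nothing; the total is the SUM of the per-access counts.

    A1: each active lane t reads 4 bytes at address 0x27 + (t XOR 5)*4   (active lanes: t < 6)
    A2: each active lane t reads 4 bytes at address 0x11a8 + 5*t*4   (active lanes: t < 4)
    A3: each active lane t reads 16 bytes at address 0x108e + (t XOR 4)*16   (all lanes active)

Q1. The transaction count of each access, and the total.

A1: 2 transactions
A2: 2 transactions
A3: 3 transactions

Answer: 2,2,3; total 7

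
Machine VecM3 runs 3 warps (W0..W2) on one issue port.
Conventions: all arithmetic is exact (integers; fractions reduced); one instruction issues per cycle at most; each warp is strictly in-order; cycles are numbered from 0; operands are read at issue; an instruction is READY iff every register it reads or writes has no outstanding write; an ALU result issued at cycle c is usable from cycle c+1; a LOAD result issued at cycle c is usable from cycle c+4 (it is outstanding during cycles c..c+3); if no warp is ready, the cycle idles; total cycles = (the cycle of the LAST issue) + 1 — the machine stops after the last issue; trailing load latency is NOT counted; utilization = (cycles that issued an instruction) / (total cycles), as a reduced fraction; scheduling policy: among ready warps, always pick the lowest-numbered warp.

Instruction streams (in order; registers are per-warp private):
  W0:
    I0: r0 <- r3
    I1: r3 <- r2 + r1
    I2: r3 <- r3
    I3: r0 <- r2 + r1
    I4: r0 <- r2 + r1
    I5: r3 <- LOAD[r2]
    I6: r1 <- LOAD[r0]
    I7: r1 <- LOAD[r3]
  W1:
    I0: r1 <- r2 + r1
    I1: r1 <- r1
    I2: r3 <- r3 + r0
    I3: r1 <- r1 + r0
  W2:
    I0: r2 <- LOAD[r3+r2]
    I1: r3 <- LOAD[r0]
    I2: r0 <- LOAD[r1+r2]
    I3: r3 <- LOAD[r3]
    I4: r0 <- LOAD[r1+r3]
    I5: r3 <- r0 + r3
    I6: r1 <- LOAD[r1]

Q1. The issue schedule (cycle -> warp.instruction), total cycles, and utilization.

cycle 0: W0.I0
cycle 1: W0.I1
cycle 2: W0.I2
cycle 3: W0.I3
cycle 4: W0.I4
cycle 5: W0.I5
cycle 6: W0.I6
cycle 7: W1.I0
cycle 8: W1.I1
cycle 9: W1.I2
cycle 10: W0.I7
cycle 11: W1.I3
cycle 12: W2.I0
cycle 13: W2.I1
cycle 14: idle
cycle 15: idle
cycle 16: W2.I2
cycle 17: W2.I3
cycle 18: idle
cycle 19: idle
cycle 20: idle
cycle 21: W2.I4
cycle 22: idle
cycle 23: idle
cycle 24: idle
cycle 25: W2.I5
cycle 26: W2.I6

Answer: 27 cycles, utilization 19/27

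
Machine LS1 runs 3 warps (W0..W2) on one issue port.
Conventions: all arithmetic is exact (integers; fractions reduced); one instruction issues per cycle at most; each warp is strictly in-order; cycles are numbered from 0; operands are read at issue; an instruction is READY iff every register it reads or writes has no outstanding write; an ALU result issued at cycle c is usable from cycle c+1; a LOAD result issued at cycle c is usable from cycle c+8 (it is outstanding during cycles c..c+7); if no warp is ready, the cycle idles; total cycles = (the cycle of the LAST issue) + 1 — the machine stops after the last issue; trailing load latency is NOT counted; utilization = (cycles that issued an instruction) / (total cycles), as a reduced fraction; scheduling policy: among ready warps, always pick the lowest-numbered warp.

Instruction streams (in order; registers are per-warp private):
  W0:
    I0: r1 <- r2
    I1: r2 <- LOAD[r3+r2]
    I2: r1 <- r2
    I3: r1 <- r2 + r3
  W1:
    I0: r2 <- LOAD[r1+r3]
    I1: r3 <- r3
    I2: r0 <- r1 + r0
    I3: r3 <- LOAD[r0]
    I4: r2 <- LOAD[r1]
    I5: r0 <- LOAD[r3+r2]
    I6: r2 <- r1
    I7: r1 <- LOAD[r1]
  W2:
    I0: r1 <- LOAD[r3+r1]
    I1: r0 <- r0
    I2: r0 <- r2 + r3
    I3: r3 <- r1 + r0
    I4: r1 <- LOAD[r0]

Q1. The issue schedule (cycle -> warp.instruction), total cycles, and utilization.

cycle 0: W0.I0
cycle 1: W0.I1
cycle 2: W1.I0
cycle 3: W1.I1
cycle 4: W1.I2
cycle 5: W1.I3
cycle 6: W2.I0
cycle 7: W2.I1
cycle 8: W2.I2
cycle 9: W0.I2
cycle 10: W0.I3
cycle 11: W1.I4
cycle 12: idle
cycle 13: idle
cycle 14: W2.I3
cycle 15: W2.I4
cycle 16: idle
cycle 17: idle
cycle 18: idle
cycle 19: W1.I5
cycle 20: W1.I6
cycle 21: W1.I7

Answer: 22 cycles, utilization 17/22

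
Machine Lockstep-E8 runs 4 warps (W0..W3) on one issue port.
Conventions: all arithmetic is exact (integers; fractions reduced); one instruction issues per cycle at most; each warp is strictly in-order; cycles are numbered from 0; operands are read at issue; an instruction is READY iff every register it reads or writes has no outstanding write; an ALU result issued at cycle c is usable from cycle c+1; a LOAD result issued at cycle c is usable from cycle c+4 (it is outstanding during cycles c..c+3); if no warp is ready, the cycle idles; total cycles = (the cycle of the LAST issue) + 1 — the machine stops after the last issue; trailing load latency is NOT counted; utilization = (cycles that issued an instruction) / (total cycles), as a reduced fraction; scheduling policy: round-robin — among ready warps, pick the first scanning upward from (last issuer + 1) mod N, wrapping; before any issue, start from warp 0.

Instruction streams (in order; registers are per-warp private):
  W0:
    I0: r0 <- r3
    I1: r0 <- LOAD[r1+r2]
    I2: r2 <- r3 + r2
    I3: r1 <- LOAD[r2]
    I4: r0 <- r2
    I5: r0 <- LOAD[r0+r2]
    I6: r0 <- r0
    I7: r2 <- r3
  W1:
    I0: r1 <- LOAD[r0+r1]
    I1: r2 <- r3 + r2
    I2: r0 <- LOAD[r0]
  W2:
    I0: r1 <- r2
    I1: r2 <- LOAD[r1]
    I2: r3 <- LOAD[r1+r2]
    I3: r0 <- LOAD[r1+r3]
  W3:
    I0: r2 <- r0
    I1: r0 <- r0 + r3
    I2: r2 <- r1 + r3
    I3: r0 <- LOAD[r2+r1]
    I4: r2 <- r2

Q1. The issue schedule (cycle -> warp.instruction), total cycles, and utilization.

cycle 0: W0.I0
cycle 1: W1.I0
cycle 2: W2.I0
cycle 3: W3.I0
cycle 4: W0.I1
cycle 5: W1.I1
cycle 6: W2.I1
cycle 7: W3.I1
cycle 8: W0.I2
cycle 9: W1.I2
cycle 10: W2.I2
cycle 11: W3.I2
cycle 12: W0.I3
cycle 13: W3.I3
cycle 14: W0.I4
cycle 15: W2.I3
cycle 16: W3.I4
cycle 17: W0.I5
cycle 18: idle
cycle 19: idle
cycle 20: idle
cycle 21: W0.I6
cycle 22: W0.I7

Answer: 23 cycles, utilization 20/23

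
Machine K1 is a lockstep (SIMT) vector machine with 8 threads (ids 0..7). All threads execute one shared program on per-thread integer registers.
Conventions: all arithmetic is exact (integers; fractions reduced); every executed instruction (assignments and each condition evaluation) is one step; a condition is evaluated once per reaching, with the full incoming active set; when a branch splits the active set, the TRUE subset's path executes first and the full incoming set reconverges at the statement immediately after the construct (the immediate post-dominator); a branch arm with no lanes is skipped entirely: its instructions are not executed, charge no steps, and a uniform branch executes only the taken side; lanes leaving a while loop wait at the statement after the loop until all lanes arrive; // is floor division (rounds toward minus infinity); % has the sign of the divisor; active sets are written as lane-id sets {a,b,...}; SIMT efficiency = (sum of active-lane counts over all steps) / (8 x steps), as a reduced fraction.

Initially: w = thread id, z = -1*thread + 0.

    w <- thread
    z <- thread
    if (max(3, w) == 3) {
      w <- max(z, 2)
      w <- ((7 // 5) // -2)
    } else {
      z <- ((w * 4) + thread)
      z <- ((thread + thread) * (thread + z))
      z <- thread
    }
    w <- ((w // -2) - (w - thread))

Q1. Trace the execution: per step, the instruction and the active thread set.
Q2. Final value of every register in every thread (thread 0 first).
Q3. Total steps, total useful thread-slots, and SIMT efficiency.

step 0: w <- thread                  {0,1,2,3,4,5,6,7}
step 1: z <- thread                  {0,1,2,3,4,5,6,7}
step 2: eval (max(3, w) == 3)        {0,1,2,3,4,5,6,7}
step 3: w <- max(z, 2)               {0,1,2,3}
step 4: w <- ((7 // 5) // -2)        {0,1,2,3}
step 5: z <- ((w * 4) + thread)      {4,5,6,7}
step 6: z <- ((thread + thread) * (thread + z)) {4,5,6,7}
step 7: z <- thread                  {4,5,6,7}
step 8: w <- ((w // -2) - (w - thread)) {0,1,2,3,4,5,6,7}

Answer: 9 steps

w: 1,2,3,4,-2,-3,-3,-4
z: 0,1,2,3,4,5,6,7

steps = 9; useful = 52; efficiency = 52/72 = 13/18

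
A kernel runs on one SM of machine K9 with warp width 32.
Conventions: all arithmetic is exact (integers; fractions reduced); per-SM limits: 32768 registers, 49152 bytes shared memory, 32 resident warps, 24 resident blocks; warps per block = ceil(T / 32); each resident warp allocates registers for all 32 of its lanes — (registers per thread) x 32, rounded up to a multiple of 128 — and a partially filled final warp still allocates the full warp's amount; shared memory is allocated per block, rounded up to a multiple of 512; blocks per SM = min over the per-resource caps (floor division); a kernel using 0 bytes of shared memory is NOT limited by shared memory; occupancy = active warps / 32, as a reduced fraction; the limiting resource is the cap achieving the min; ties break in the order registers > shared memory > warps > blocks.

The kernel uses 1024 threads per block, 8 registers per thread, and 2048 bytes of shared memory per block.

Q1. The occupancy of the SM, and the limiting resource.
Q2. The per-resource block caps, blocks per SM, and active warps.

Answer: occupancy 1, limited by warps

registers: 4 blocks
shared memory: 24 blocks
warps: 1 block
blocks: 24 blocks

Answer: 1 block, 32 active warps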